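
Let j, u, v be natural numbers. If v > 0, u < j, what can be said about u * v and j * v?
u * v < j * v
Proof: From u < j and v > 0, by multiplying by a positive, u * v < j * v.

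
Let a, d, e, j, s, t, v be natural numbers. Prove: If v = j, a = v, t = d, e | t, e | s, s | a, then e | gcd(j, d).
Since a = v and v = j, a = j. Because s | a, s | j. e | s, so e | j. Because t = d and e | t, e | d. e | j, so e | gcd(j, d).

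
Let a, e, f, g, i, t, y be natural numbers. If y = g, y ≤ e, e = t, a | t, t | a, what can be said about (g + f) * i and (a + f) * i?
(g + f) * i ≤ (a + f) * i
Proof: Because t | a and a | t, t = a. Since e = t, e = a. Since y = g and y ≤ e, g ≤ e. Since e = a, g ≤ a. Then g + f ≤ a + f. Then (g + f) * i ≤ (a + f) * i.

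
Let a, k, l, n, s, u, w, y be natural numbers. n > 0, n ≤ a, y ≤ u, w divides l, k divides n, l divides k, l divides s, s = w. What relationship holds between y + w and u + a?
y + w ≤ u + a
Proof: Since s = w and l divides s, l divides w. Since w divides l, l = w. Since l divides k and k divides n, l divides n. l = w, so w divides n. n > 0, so w ≤ n. From n ≤ a, w ≤ a. Since y ≤ u, y + w ≤ u + a.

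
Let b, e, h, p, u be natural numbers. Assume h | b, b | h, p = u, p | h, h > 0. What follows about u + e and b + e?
u + e ≤ b + e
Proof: Because h | b and b | h, h = b. Since p = u and p | h, u | h. h > 0, so u ≤ h. h = b, so u ≤ b. Then u + e ≤ b + e.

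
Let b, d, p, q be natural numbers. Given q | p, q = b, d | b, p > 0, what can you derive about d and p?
d ≤ p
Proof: Since q = b and q | p, b | p. From d | b, d | p. p > 0, so d ≤ p.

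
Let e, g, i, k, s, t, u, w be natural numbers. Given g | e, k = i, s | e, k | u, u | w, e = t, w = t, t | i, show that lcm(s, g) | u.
k = i and k | u, therefore i | u. Since t | i, t | u. w = t and u | w, therefore u | t. From t | u, t = u. Since e = t, e = u. Because s | e and g | e, lcm(s, g) | e. e = u, so lcm(s, g) | u.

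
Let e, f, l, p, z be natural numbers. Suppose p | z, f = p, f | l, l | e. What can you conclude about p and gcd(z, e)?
p | gcd(z, e)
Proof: f = p and f | l, thus p | l. l | e, so p | e. p | z, so p | gcd(z, e).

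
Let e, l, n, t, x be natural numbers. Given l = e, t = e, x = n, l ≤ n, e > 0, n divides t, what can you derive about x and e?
x = e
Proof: Since t = e and n divides t, n divides e. Since e > 0, n ≤ e. l = e and l ≤ n, so e ≤ n. Since n ≤ e, n = e. x = n, so x = e.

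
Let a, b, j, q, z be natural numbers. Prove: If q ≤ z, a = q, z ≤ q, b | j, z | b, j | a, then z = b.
q ≤ z and z ≤ q, hence q = z. Since a = q, a = z. j | a, so j | z. b | j, so b | z. z | b, so z = b.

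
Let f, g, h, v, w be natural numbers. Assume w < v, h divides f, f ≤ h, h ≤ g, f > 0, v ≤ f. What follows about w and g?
w < g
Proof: w < v and v ≤ f, so w < f. h divides f and f > 0, so h ≤ f. Because f ≤ h, h = f. h ≤ g, so f ≤ g. Since w < f, w < g.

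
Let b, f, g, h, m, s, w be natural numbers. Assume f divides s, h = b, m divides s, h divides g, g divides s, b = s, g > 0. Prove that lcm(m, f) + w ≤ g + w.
h = b and b = s, so h = s. h divides g, so s divides g. From g divides s, s = g. From m divides s and f divides s, lcm(m, f) divides s. s = g, so lcm(m, f) divides g. Since g > 0, lcm(m, f) ≤ g. Then lcm(m, f) + w ≤ g + w.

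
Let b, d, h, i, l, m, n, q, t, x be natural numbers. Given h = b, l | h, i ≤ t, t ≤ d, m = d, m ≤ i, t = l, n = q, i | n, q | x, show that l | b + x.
h = b and l | h, so l | b. m = d and m ≤ i, thus d ≤ i. Since t ≤ d, t ≤ i. i ≤ t, so i = t. Since t = l, i = l. Since n = q and i | n, i | q. Since q | x, i | x. i = l, so l | x. l | b, so l | b + x.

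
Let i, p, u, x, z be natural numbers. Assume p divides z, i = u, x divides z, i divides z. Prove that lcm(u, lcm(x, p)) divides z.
Because i = u and i divides z, u divides z. From x divides z and p divides z, lcm(x, p) divides z. Since u divides z, lcm(u, lcm(x, p)) divides z.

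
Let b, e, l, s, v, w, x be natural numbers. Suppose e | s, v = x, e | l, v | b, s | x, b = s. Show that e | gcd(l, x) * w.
From b = s and v | b, v | s. v = x, so x | s. s | x, so s = x. Since e | s, e | x. e | l, so e | gcd(l, x). Then e | gcd(l, x) * w.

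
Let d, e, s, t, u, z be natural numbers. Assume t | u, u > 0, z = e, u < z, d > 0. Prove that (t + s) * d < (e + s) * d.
t | u and u > 0, so t ≤ u. z = e and u < z, so u < e. t ≤ u, so t < e. Then t + s < e + s. d > 0, so (t + s) * d < (e + s) * d.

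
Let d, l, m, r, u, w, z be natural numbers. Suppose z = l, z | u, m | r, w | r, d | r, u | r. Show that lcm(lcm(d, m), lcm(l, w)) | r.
d | r and m | r, hence lcm(d, m) | r. z | u and u | r, so z | r. z = l, so l | r. w | r, so lcm(l, w) | r. lcm(d, m) | r, so lcm(lcm(d, m), lcm(l, w)) | r.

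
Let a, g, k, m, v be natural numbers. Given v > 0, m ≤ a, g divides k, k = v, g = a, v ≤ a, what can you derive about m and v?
m ≤ v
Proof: g = a and g divides k, so a divides k. k = v, so a divides v. v > 0, so a ≤ v. Because v ≤ a, a = v. m ≤ a, so m ≤ v.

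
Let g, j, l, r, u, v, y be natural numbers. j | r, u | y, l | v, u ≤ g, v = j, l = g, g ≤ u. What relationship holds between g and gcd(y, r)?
g | gcd(y, r)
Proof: u ≤ g and g ≤ u, thus u = g. u | y, so g | y. v = j and l | v, therefore l | j. Since j | r, l | r. Since l = g, g | r. Because g | y, g | gcd(y, r).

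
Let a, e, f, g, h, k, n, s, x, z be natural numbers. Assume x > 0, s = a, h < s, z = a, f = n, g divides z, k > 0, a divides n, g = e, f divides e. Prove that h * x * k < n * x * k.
f = n and f divides e, hence n divides e. Because g = e and g divides z, e divides z. n divides e, so n divides z. z = a, so n divides a. Because a divides n, a = n. s = a, so s = n. Since h < s, h < n. Combining with x > 0, by multiplying by a positive, h * x < n * x. Since k > 0, by multiplying by a positive, h * x * k < n * x * k.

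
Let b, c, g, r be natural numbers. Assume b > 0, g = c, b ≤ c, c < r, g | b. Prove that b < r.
Since g = c and g | b, c | b. b > 0, so c ≤ b. b ≤ c, so c = b. c < r, so b < r.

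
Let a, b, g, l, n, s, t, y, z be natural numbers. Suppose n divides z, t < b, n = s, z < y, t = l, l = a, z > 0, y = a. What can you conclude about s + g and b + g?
s + g < b + g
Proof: n divides z and z > 0, hence n ≤ z. From y = a and z < y, z < a. Since n ≤ z, n < a. t = l and l = a, thus t = a. t < b, so a < b. n < a, so n < b. n = s, so s < b. Then s + g < b + g.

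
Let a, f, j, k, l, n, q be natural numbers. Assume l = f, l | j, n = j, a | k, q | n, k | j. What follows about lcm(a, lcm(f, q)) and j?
lcm(a, lcm(f, q)) | j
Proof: a | k and k | j, so a | j. From l = f and l | j, f | j. n = j and q | n, so q | j. Since f | j, lcm(f, q) | j. a | j, so lcm(a, lcm(f, q)) | j.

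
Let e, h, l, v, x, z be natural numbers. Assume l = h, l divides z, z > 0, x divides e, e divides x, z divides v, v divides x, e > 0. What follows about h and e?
h ≤ e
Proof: l = h and l divides z, so h divides z. z > 0, so h ≤ z. x divides e and e divides x, therefore x = e. Since z divides v and v divides x, z divides x. Because x = e, z divides e. Since e > 0, z ≤ e. From h ≤ z, h ≤ e.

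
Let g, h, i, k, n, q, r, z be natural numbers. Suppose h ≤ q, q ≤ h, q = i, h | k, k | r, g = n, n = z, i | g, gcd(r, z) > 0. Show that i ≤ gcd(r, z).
Since h ≤ q and q ≤ h, h = q. q = i, so h = i. h | k and k | r, therefore h | r. h = i, so i | r. From g = n and n = z, g = z. Since i | g, i | z. Because i | r, i | gcd(r, z). gcd(r, z) > 0, so i ≤ gcd(r, z).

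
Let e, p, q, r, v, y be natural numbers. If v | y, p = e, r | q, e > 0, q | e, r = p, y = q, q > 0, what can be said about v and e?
v | e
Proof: Because q | e and e > 0, q ≤ e. Because r = p and p = e, r = e. From r | q and q > 0, r ≤ q. From r = e, e ≤ q. q ≤ e, so q = e. Since y = q, y = e. Since v | y, v | e.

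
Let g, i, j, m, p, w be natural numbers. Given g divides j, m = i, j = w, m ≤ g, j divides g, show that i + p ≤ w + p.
g divides j and j divides g, hence g = j. Since j = w, g = w. From m = i and m ≤ g, i ≤ g. g = w, so i ≤ w. Then i + p ≤ w + p.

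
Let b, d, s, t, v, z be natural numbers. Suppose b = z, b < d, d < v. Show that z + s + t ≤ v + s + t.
b < d and d < v, thus b < v. Since b = z, z < v. Then z + s < v + s. Then z + s + t < v + s + t. Then z + s + t ≤ v + s + t.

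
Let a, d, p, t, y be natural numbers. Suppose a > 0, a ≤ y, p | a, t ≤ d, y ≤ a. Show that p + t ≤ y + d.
a ≤ y and y ≤ a, hence a = y. p | a and a > 0, therefore p ≤ a. Since a = y, p ≤ y. Since t ≤ d, p + t ≤ y + d.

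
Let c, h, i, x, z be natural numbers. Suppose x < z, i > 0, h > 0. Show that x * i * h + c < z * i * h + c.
x < z and i > 0, thus x * i < z * i. Since h > 0, x * i * h < z * i * h. Then x * i * h + c < z * i * h + c.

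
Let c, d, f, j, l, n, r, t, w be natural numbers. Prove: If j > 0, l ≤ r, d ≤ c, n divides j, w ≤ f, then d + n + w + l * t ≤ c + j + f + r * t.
n divides j and j > 0, thus n ≤ j. l ≤ r. By multiplying by a non-negative, l * t ≤ r * t. Since w ≤ f, w + l * t ≤ f + r * t. Because n ≤ j, n + w + l * t ≤ j + f + r * t. Since d ≤ c, d + n + w + l * t ≤ c + j + f + r * t.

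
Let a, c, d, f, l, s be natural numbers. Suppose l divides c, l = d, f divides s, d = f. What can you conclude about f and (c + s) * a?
f divides (c + s) * a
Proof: l = d and d = f, so l = f. l divides c, so f divides c. f divides s, so f divides c + s. Then f divides (c + s) * a.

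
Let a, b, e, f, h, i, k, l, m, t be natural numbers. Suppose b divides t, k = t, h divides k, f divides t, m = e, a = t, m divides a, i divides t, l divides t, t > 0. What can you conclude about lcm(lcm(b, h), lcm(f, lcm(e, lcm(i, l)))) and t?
lcm(lcm(b, h), lcm(f, lcm(e, lcm(i, l)))) ≤ t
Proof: k = t and h divides k, hence h divides t. Since b divides t, lcm(b, h) divides t. Because a = t and m divides a, m divides t. Since m = e, e divides t. i divides t and l divides t, hence lcm(i, l) divides t. e divides t, so lcm(e, lcm(i, l)) divides t. Since f divides t, lcm(f, lcm(e, lcm(i, l))) divides t. From lcm(b, h) divides t, lcm(lcm(b, h), lcm(f, lcm(e, lcm(i, l)))) divides t. Since t > 0, lcm(lcm(b, h), lcm(f, lcm(e, lcm(i, l)))) ≤ t.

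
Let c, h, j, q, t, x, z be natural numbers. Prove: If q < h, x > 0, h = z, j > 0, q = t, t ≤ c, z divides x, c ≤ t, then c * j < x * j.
t ≤ c and c ≤ t, thus t = c. Since q = t, q = c. h = z and q < h, so q < z. z divides x and x > 0, therefore z ≤ x. q < z, so q < x. Since q = c, c < x. From j > 0, by multiplying by a positive, c * j < x * j.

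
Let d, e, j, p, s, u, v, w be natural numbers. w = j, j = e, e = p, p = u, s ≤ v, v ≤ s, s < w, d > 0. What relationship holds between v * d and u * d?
v * d < u * d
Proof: Because w = j and j = e, w = e. Because e = p, w = p. p = u, so w = u. From s ≤ v and v ≤ s, s = v. Since s < w, v < w. w = u, so v < u. Since d > 0, by multiplying by a positive, v * d < u * d.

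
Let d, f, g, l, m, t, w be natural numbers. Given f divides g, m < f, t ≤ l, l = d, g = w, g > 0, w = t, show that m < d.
Since g = w and w = t, g = t. f divides g and g > 0, so f ≤ g. g = t, so f ≤ t. Since t ≤ l, f ≤ l. Since m < f, m < l. l = d, so m < d.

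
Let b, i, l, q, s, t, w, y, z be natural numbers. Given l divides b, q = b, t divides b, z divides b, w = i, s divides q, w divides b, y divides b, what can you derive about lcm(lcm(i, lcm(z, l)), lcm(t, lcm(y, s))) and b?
lcm(lcm(i, lcm(z, l)), lcm(t, lcm(y, s))) divides b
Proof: w = i and w divides b, thus i divides b. z divides b and l divides b, so lcm(z, l) divides b. Since i divides b, lcm(i, lcm(z, l)) divides b. Because q = b and s divides q, s divides b. y divides b, so lcm(y, s) divides b. From t divides b, lcm(t, lcm(y, s)) divides b. Since lcm(i, lcm(z, l)) divides b, lcm(lcm(i, lcm(z, l)), lcm(t, lcm(y, s))) divides b.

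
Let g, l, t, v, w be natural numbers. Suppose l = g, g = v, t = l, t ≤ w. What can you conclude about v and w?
v ≤ w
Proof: Because t = l and l = g, t = g. g = v, so t = v. Since t ≤ w, v ≤ w.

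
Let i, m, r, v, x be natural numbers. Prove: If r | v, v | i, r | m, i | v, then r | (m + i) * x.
v | i and i | v, therefore v = i. r | v, so r | i. r | m, so r | m + i. Then r | (m + i) * x.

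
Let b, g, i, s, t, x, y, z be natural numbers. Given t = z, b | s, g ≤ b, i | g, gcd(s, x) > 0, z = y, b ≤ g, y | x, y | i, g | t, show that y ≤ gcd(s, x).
b ≤ g and g ≤ b, hence b = g. t = z and z = y, therefore t = y. g | t, so g | y. From y | i and i | g, y | g. Since g | y, g = y. b = g, so b = y. b | s, so y | s. y | x, so y | gcd(s, x). gcd(s, x) > 0, so y ≤ gcd(s, x).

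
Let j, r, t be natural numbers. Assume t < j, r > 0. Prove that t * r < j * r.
From t < j and r > 0, by multiplying by a positive, t * r < j * r.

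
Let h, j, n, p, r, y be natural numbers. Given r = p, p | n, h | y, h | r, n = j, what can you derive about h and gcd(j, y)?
h | gcd(j, y)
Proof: Because r = p and h | r, h | p. n = j and p | n, therefore p | j. Since h | p, h | j. h | y, so h | gcd(j, y).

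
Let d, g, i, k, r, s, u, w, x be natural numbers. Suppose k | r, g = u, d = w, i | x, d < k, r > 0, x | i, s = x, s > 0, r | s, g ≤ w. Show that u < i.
Because x | i and i | x, x = i. Since s = x, s = i. g = u and g ≤ w, so u ≤ w. d = w and d < k, thus w < k. Since k | r and r > 0, k ≤ r. w < k, so w < r. Since u ≤ w, u < r. r | s and s > 0, so r ≤ s. Since u < r, u < s. s = i, so u < i.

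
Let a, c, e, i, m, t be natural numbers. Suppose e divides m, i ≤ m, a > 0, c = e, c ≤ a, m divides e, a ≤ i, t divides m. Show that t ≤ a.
e divides m and m divides e, so e = m. Since c = e, c = m. Since c ≤ a, m ≤ a. a ≤ i and i ≤ m, hence a ≤ m. Because m ≤ a, m = a. Since t divides m, t divides a. a > 0, so t ≤ a.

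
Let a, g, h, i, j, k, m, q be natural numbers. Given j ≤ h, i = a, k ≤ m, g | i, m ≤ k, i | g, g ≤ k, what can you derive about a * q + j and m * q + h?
a * q + j ≤ m * q + h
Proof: Because g | i and i | g, g = i. Because i = a, g = a. k ≤ m and m ≤ k, thus k = m. g ≤ k, so g ≤ m. Since g = a, a ≤ m. Then a * q ≤ m * q. j ≤ h, so a * q + j ≤ m * q + h.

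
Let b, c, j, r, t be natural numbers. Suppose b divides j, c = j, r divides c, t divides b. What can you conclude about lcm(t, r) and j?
lcm(t, r) divides j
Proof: t divides b and b divides j, thus t divides j. From c = j and r divides c, r divides j. t divides j, so lcm(t, r) divides j.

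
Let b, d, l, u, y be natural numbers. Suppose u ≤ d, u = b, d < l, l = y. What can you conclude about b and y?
b < y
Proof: u = b and u ≤ d, so b ≤ d. l = y and d < l, thus d < y. b ≤ d, so b < y.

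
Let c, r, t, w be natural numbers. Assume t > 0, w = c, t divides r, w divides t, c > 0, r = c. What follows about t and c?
t = c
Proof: r = c and t divides r, so t divides c. Since c > 0, t ≤ c. Because w = c and w divides t, c divides t. Since t > 0, c ≤ t. From t ≤ c, t = c.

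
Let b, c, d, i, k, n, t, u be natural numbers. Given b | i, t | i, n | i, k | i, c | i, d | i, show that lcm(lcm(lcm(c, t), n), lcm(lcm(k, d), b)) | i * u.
c | i and t | i, therefore lcm(c, t) | i. n | i, so lcm(lcm(c, t), n) | i. k | i and d | i, hence lcm(k, d) | i. b | i, so lcm(lcm(k, d), b) | i. From lcm(lcm(c, t), n) | i, lcm(lcm(lcm(c, t), n), lcm(lcm(k, d), b)) | i. Then lcm(lcm(lcm(c, t), n), lcm(lcm(k, d), b)) | i * u.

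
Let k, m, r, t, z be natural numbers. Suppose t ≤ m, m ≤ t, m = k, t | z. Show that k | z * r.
t ≤ m and m ≤ t, thus t = m. Since m = k, t = k. t | z, so k | z. Then k | z * r.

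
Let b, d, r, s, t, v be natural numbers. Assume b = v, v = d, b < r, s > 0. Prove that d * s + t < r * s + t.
b = v and v = d, hence b = d. Since b < r, d < r. From s > 0, by multiplying by a positive, d * s < r * s. Then d * s + t < r * s + t.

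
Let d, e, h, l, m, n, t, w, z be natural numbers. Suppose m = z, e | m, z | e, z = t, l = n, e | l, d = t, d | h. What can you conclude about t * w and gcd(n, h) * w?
t * w | gcd(n, h) * w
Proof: Because m = z and e | m, e | z. z | e, so e = z. Since z = t, e = t. l = n and e | l, hence e | n. e = t, so t | n. d = t and d | h, thus t | h. From t | n, t | gcd(n, h). Then t * w | gcd(n, h) * w.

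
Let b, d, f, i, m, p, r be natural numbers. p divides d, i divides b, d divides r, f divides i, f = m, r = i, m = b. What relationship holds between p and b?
p divides b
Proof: f = m and m = b, hence f = b. Since f divides i, b divides i. Since i divides b, i = b. r = i and d divides r, so d divides i. i = b, so d divides b. Because p divides d, p divides b.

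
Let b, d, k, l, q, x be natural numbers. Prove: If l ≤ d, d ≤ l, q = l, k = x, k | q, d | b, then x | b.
l ≤ d and d ≤ l, so l = d. k = x and k | q, thus x | q. q = l, so x | l. l = d, so x | d. From d | b, x | b.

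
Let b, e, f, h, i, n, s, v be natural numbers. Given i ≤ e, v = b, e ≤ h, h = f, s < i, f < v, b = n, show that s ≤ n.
From v = b and b = n, v = n. Since s < i and i ≤ e, s < e. h = f and e ≤ h, thus e ≤ f. Since f < v, e < v. From s < e, s < v. v = n, so s < n. Then s ≤ n.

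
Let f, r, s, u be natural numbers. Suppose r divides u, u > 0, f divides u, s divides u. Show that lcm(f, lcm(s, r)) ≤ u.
s divides u and r divides u, thus lcm(s, r) divides u. Since f divides u, lcm(f, lcm(s, r)) divides u. Since u > 0, lcm(f, lcm(s, r)) ≤ u.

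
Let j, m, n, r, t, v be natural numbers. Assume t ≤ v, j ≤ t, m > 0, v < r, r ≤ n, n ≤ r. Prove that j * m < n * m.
Since j ≤ t and t ≤ v, j ≤ v. Because r ≤ n and n ≤ r, r = n. Since v < r, v < n. j ≤ v, so j < n. m > 0, so j * m < n * m.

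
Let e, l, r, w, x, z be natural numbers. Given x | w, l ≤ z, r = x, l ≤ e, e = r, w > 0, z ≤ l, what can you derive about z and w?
z ≤ w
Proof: Since e = r and r = x, e = x. l ≤ z and z ≤ l, thus l = z. From l ≤ e, z ≤ e. Since e = x, z ≤ x. x | w and w > 0, hence x ≤ w. z ≤ x, so z ≤ w.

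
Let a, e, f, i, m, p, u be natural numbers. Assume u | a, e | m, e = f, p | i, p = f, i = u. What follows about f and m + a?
f | m + a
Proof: Because e = f and e | m, f | m. i = u and p | i, so p | u. u | a, so p | a. Since p = f, f | a. Because f | m, f | m + a.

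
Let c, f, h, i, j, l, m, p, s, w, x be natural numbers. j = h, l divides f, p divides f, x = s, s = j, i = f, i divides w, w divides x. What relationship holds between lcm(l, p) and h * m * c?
lcm(l, p) divides h * m * c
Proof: l divides f and p divides f, thus lcm(l, p) divides f. Since x = s and s = j, x = j. From i = f and i divides w, f divides w. w divides x, so f divides x. x = j, so f divides j. lcm(l, p) divides f, so lcm(l, p) divides j. j = h, so lcm(l, p) divides h. Then lcm(l, p) divides h * m. Then lcm(l, p) divides h * m * c.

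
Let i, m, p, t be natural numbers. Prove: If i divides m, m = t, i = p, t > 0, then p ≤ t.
m = t and i divides m, therefore i divides t. i = p, so p divides t. Since t > 0, p ≤ t.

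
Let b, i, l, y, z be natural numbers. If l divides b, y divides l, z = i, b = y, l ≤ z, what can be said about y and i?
y ≤ i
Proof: b = y and l divides b, therefore l divides y. Because y divides l, l = y. From z = i and l ≤ z, l ≤ i. Since l = y, y ≤ i.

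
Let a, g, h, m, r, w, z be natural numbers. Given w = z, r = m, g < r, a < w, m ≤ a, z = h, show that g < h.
From r = m and g < r, g < m. w = z and z = h, therefore w = h. m ≤ a and a < w, thus m < w. w = h, so m < h. Because g < m, g < h.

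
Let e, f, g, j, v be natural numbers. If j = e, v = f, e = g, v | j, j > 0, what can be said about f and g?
f ≤ g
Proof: Since j = e and e = g, j = g. Since v | j and j > 0, v ≤ j. j = g, so v ≤ g. Since v = f, f ≤ g.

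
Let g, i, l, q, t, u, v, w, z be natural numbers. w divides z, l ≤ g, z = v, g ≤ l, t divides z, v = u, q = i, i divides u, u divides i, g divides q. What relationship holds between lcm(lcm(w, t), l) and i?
lcm(lcm(w, t), l) divides i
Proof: z = v and v = u, thus z = u. u divides i and i divides u, so u = i. z = u, so z = i. w divides z and t divides z, thus lcm(w, t) divides z. z = i, so lcm(w, t) divides i. g ≤ l and l ≤ g, thus g = l. q = i and g divides q, thus g divides i. Since g = l, l divides i. Since lcm(w, t) divides i, lcm(lcm(w, t), l) divides i.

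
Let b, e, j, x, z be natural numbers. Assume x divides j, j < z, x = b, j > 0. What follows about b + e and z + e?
b + e < z + e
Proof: Since x divides j and j > 0, x ≤ j. j < z, so x < z. Since x = b, b < z. Then b + e < z + e.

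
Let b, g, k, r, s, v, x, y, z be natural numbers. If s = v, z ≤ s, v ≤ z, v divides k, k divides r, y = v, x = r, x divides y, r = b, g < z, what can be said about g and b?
g < b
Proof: From s = v and z ≤ s, z ≤ v. v ≤ z, so z = v. v divides k and k divides r, hence v divides r. x = r and x divides y, so r divides y. Since y = v, r divides v. v divides r, so v = r. z = v, so z = r. Since r = b, z = b. g < z, so g < b.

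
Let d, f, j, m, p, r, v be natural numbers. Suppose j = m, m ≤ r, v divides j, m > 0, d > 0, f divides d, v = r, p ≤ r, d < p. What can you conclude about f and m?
f < m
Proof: Since v = r and v divides j, r divides j. j = m, so r divides m. m > 0, so r ≤ m. m ≤ r, so r = m. f divides d and d > 0, therefore f ≤ d. d < p and p ≤ r, so d < r. Since f ≤ d, f < r. Since r = m, f < m.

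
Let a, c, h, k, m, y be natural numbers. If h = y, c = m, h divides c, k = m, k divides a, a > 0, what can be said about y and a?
y ≤ a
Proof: c = m and h divides c, thus h divides m. k = m and k divides a, hence m divides a. h divides m, so h divides a. Since a > 0, h ≤ a. Since h = y, y ≤ a.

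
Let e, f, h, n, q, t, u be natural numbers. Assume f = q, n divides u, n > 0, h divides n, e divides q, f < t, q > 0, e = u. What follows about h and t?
h < t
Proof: From h divides n and n > 0, h ≤ n. Since e = u and e divides q, u divides q. n divides u, so n divides q. Since q > 0, n ≤ q. f = q and f < t, therefore q < t. Since n ≤ q, n < t. h ≤ n, so h < t.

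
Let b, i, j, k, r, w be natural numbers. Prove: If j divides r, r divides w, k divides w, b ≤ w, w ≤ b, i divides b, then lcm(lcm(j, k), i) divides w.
Since j divides r and r divides w, j divides w. k divides w, so lcm(j, k) divides w. b ≤ w and w ≤ b, so b = w. Since i divides b, i divides w. lcm(j, k) divides w, so lcm(lcm(j, k), i) divides w.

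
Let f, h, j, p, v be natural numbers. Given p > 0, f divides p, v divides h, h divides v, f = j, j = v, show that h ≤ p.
v divides h and h divides v, hence v = h. From j = v, j = h. f = j and f divides p, therefore j divides p. From p > 0, j ≤ p. Because j = h, h ≤ p.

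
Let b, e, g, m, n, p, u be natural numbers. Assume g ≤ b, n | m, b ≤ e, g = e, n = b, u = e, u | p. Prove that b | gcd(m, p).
n = b and n | m, hence b | m. g = e and g ≤ b, so e ≤ b. Since b ≤ e, e = b. Since u = e, u = b. Since u | p, b | p. b | m, so b | gcd(m, p).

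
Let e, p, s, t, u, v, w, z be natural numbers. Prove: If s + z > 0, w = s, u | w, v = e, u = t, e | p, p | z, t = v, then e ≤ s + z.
From t = v and v = e, t = e. Since u = t and u | w, t | w. w = s, so t | s. Since t = e, e | s. Since e | p and p | z, e | z. e | s, so e | s + z. s + z > 0, so e ≤ s + z.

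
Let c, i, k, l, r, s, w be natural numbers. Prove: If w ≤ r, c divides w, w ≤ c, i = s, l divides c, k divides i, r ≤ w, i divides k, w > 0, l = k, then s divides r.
k divides i and i divides k, so k = i. Since l = k, l = i. Because c divides w and w > 0, c ≤ w. Since w ≤ c, c = w. w ≤ r and r ≤ w, so w = r. c = w, so c = r. Since l divides c, l divides r. Since l = i, i divides r. Since i = s, s divides r.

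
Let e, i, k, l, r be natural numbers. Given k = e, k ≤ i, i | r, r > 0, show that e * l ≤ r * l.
Because k = e and k ≤ i, e ≤ i. i | r and r > 0, so i ≤ r. e ≤ i, so e ≤ r. Then e * l ≤ r * l.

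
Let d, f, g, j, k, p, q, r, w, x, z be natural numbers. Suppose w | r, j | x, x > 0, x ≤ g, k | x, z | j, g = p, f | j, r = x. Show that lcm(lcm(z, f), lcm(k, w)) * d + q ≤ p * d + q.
z | j and f | j, thus lcm(z, f) | j. Since j | x, lcm(z, f) | x. From r = x and w | r, w | x. Since k | x, lcm(k, w) | x. lcm(z, f) | x, so lcm(lcm(z, f), lcm(k, w)) | x. x > 0, so lcm(lcm(z, f), lcm(k, w)) ≤ x. g = p and x ≤ g, so x ≤ p. lcm(lcm(z, f), lcm(k, w)) ≤ x, so lcm(lcm(z, f), lcm(k, w)) ≤ p. Then lcm(lcm(z, f), lcm(k, w)) * d ≤ p * d. Then lcm(lcm(z, f), lcm(k, w)) * d + q ≤ p * d + q.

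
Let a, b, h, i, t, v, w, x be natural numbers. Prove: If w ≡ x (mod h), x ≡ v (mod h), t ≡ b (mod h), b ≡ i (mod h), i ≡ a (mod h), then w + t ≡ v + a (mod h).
Because w ≡ x (mod h) and x ≡ v (mod h), w ≡ v (mod h). t ≡ b (mod h) and b ≡ i (mod h), therefore t ≡ i (mod h). Since i ≡ a (mod h), t ≡ a (mod h). w ≡ v (mod h), so w + t ≡ v + a (mod h).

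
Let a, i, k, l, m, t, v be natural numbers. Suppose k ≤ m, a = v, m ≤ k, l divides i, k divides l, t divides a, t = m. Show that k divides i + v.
k divides l and l divides i, therefore k divides i. m ≤ k and k ≤ m, so m = k. t = m, so t = k. a = v and t divides a, hence t divides v. Since t = k, k divides v. Because k divides i, k divides i + v.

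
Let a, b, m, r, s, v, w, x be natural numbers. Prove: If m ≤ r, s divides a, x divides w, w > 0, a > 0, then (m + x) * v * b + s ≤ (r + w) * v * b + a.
x divides w and w > 0, so x ≤ w. m ≤ r, so m + x ≤ r + w. By multiplying by a non-negative, (m + x) * v ≤ (r + w) * v. By multiplying by a non-negative, (m + x) * v * b ≤ (r + w) * v * b. Because s divides a and a > 0, s ≤ a. Since (m + x) * v * b ≤ (r + w) * v * b, (m + x) * v * b + s ≤ (r + w) * v * b + a.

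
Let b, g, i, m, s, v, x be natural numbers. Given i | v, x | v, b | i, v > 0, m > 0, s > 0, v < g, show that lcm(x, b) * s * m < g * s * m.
Because b | i and i | v, b | v. x | v, so lcm(x, b) | v. v > 0, so lcm(x, b) ≤ v. v < g, so lcm(x, b) < g. Since s > 0, lcm(x, b) * s < g * s. m > 0, so lcm(x, b) * s * m < g * s * m.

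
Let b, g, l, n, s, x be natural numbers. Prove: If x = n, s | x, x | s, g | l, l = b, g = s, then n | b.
s | x and x | s, therefore s = x. g = s, so g = x. Since x = n, g = n. l = b and g | l, thus g | b. g = n, so n | b.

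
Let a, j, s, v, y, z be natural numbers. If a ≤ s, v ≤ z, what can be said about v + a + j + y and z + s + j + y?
v + a + j + y ≤ z + s + j + y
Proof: v ≤ z and a ≤ s, thus v + a ≤ z + s. Then v + a + j ≤ z + s + j. Then v + a + j + y ≤ z + s + j + y.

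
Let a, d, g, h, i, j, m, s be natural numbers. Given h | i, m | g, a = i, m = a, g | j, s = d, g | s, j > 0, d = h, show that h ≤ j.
s = d and g | s, hence g | d. Since d = h, g | h. Since m = a and a = i, m = i. Since m | g, i | g. Since h | i, h | g. g | h, so g = h. Since g | j, h | j. j > 0, so h ≤ j.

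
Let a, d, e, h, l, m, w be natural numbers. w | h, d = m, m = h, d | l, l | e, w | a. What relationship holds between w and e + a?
w | e + a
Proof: From d = m and m = h, d = h. From d | l and l | e, d | e. From d = h, h | e. Because w | h, w | e. w | a, so w | e + a.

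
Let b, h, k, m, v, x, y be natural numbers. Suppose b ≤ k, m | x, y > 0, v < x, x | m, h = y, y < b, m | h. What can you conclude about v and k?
v < k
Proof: x | m and m | x, thus x = m. v < x, so v < m. h = y and m | h, so m | y. Since y > 0, m ≤ y. y < b, so m < b. Because v < m, v < b. Since b ≤ k, v < k.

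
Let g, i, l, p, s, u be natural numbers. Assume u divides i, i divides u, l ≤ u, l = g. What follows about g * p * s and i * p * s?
g * p * s ≤ i * p * s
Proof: u divides i and i divides u, hence u = i. Since l ≤ u, l ≤ i. l = g, so g ≤ i. By multiplying by a non-negative, g * p ≤ i * p. By multiplying by a non-negative, g * p * s ≤ i * p * s.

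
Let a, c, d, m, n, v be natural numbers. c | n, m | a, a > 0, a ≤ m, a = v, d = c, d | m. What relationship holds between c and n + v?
c | n + v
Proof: m | a and a > 0, therefore m ≤ a. a ≤ m, so m = a. Since a = v, m = v. d = c and d | m, hence c | m. Since m = v, c | v. Because c | n, c | n + v.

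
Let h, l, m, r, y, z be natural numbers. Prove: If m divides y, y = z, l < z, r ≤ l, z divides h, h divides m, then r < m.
Since z divides h and h divides m, z divides m. y = z and m divides y, so m divides z. Since z divides m, z = m. r ≤ l and l < z, therefore r < z. z = m, so r < m.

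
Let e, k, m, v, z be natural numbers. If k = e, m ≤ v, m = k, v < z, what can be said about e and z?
e < z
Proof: Because m = k and m ≤ v, k ≤ v. From v < z, k < z. k = e, so e < z.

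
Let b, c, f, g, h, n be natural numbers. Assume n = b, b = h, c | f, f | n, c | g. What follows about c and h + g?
c | h + g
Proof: From n = b and b = h, n = h. From c | f and f | n, c | n. n = h, so c | h. c | g, so c | h + g.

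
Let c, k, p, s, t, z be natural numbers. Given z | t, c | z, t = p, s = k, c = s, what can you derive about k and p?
k | p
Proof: Because c = s and c | z, s | z. t = p and z | t, so z | p. Since s | z, s | p. Since s = k, k | p.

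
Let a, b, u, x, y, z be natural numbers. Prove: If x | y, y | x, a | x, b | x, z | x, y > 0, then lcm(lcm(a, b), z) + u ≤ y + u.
x | y and y | x, thus x = y. a | x and b | x, so lcm(a, b) | x. z | x, so lcm(lcm(a, b), z) | x. x = y, so lcm(lcm(a, b), z) | y. y > 0, so lcm(lcm(a, b), z) ≤ y. Then lcm(lcm(a, b), z) + u ≤ y + u.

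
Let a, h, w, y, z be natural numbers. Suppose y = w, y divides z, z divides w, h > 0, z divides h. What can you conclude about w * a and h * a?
w * a ≤ h * a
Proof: y = w and y divides z, so w divides z. z divides w, so z = w. z divides h and h > 0, so z ≤ h. z = w, so w ≤ h. By multiplying by a non-negative, w * a ≤ h * a.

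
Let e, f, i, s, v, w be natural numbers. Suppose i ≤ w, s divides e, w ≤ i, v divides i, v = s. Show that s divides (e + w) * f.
i ≤ w and w ≤ i, so i = w. Because v = s and v divides i, s divides i. Since i = w, s divides w. s divides e, so s divides e + w. Then s divides (e + w) * f.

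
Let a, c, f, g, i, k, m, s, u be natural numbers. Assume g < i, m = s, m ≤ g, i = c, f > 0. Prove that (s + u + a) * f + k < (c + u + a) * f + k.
m ≤ g and g < i, hence m < i. i = c, so m < c. m = s, so s < c. Then s + u < c + u. Then s + u + a < c + u + a. Since f > 0, (s + u + a) * f < (c + u + a) * f. Then (s + u + a) * f + k < (c + u + a) * f + k.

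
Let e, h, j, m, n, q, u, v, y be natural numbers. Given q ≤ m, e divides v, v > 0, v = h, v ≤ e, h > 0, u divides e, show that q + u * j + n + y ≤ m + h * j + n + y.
From e divides v and v > 0, e ≤ v. Since v ≤ e, e = v. Because v = h, e = h. u divides e, so u divides h. h > 0, so u ≤ h. By multiplying by a non-negative, u * j ≤ h * j. Since q ≤ m, q + u * j ≤ m + h * j. Then q + u * j + n ≤ m + h * j + n. Then q + u * j + n + y ≤ m + h * j + n + y.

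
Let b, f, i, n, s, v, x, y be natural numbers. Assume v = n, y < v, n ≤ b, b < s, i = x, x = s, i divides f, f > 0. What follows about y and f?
y < f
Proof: v = n and y < v, therefore y < n. n ≤ b and b < s, so n < s. Since y < n, y < s. i = x and x = s, therefore i = s. i divides f and f > 0, thus i ≤ f. From i = s, s ≤ f. Since y < s, y < f.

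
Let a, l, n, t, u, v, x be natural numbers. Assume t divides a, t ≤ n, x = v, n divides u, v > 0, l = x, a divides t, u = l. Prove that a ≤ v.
t divides a and a divides t, therefore t = a. t ≤ n, so a ≤ n. u = l and l = x, therefore u = x. x = v, so u = v. Since n divides u, n divides v. Since v > 0, n ≤ v. Since a ≤ n, a ≤ v.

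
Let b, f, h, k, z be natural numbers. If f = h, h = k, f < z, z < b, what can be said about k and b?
k < b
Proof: f = h and h = k, thus f = k. f < z and z < b, hence f < b. f = k, so k < b.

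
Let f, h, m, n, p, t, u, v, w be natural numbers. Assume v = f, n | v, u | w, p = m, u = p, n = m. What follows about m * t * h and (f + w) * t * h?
m * t * h | (f + w) * t * h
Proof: From v = f and n | v, n | f. n = m, so m | f. From u = p and p = m, u = m. u | w, so m | w. m | f, so m | f + w. Then m * t | (f + w) * t. Then m * t * h | (f + w) * t * h.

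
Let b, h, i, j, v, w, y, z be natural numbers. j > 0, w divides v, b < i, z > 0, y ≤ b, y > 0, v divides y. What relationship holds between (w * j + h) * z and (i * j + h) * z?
(w * j + h) * z < (i * j + h) * z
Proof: w divides v and v divides y, so w divides y. y > 0, so w ≤ y. y ≤ b and b < i, thus y < i. Because w ≤ y, w < i. From j > 0, by multiplying by a positive, w * j < i * j. Then w * j + h < i * j + h. Using z > 0 and multiplying by a positive, (w * j + h) * z < (i * j + h) * z.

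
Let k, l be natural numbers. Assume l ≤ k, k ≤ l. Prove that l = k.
From l ≤ k and k ≤ l, by antisymmetry, l = k.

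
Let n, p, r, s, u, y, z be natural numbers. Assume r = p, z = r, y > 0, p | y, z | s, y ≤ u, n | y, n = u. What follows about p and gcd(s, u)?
p | gcd(s, u)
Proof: z = r and r = p, so z = p. Because z | s, p | s. Since n = u and n | y, u | y. Since y > 0, u ≤ y. y ≤ u, so y = u. Since p | y, p | u. p | s, so p | gcd(s, u).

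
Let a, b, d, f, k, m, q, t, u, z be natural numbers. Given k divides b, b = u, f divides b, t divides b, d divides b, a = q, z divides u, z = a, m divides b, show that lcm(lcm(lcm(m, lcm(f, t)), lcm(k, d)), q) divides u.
From f divides b and t divides b, lcm(f, t) divides b. Since m divides b, lcm(m, lcm(f, t)) divides b. k divides b and d divides b, therefore lcm(k, d) divides b. lcm(m, lcm(f, t)) divides b, so lcm(lcm(m, lcm(f, t)), lcm(k, d)) divides b. b = u, so lcm(lcm(m, lcm(f, t)), lcm(k, d)) divides u. z = a and z divides u, thus a divides u. Since a = q, q divides u. Since lcm(lcm(m, lcm(f, t)), lcm(k, d)) divides u, lcm(lcm(lcm(m, lcm(f, t)), lcm(k, d)), q) divides u.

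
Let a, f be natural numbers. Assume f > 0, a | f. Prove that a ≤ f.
a | f and f > 0. By divisors are at most what they divide, a ≤ f.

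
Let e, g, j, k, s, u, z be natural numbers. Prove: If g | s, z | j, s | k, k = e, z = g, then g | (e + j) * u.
Because g | s and s | k, g | k. k = e, so g | e. Since z = g and z | j, g | j. g | e, so g | e + j. Then g | (e + j) * u.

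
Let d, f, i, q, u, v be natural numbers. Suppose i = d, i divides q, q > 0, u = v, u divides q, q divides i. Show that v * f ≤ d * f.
Since q divides i and i divides q, q = i. Since i = d, q = d. u = v and u divides q, so v divides q. q > 0, so v ≤ q. Because q = d, v ≤ d. By multiplying by a non-negative, v * f ≤ d * f.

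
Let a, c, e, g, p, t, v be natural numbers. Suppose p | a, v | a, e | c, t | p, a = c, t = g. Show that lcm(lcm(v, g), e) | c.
t | p and p | a, so t | a. t = g, so g | a. Since v | a, lcm(v, g) | a. Since a = c, lcm(v, g) | c. Since e | c, lcm(lcm(v, g), e) | c.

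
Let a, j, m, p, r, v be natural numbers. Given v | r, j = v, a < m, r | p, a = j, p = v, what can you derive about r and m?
r < m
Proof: Because a = j and j = v, a = v. p = v and r | p, therefore r | v. Because v | r, v = r. Since a = v, a = r. Since a < m, r < m.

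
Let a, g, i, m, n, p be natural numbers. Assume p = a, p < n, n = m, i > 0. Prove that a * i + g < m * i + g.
Because n = m and p < n, p < m. p = a, so a < m. Because i > 0, a * i < m * i. Then a * i + g < m * i + g.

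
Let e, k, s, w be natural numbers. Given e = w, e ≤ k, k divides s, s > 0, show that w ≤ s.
k divides s and s > 0, therefore k ≤ s. Since e ≤ k, e ≤ s. Since e = w, w ≤ s.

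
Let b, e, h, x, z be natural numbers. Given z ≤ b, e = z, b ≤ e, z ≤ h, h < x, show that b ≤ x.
e = z and b ≤ e, so b ≤ z. Since z ≤ b, z = b. z ≤ h and h < x, hence z < x. z = b, so b < x. Then b ≤ x.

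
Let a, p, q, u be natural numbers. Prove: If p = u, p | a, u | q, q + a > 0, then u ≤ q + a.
From p = u and p | a, u | a. u | q, so u | q + a. q + a > 0, so u ≤ q + a.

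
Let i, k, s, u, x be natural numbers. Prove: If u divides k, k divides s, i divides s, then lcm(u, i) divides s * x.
u divides k and k divides s, therefore u divides s. From i divides s, lcm(u, i) divides s. Then lcm(u, i) divides s * x.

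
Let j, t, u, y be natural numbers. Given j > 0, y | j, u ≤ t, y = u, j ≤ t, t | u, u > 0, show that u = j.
y | j and j > 0, so y ≤ j. y = u, so u ≤ j. From t | u and u > 0, t ≤ u. Because u ≤ t, t = u. j ≤ t, so j ≤ u. Since u ≤ j, u = j.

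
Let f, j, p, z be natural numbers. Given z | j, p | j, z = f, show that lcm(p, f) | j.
Because z = f and z | j, f | j. Since p | j, lcm(p, f) | j.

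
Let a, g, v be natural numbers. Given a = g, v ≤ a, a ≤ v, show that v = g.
Because v ≤ a and a ≤ v, v = a. a = g, so v = g.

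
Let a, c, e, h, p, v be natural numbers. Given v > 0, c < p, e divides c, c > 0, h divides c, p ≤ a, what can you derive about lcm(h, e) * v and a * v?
lcm(h, e) * v < a * v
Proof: h divides c and e divides c, therefore lcm(h, e) divides c. c > 0, so lcm(h, e) ≤ c. c < p and p ≤ a, hence c < a. lcm(h, e) ≤ c, so lcm(h, e) < a. From v > 0, by multiplying by a positive, lcm(h, e) * v < a * v.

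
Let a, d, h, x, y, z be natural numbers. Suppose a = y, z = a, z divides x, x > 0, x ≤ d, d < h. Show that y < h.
z = a and z divides x, therefore a divides x. x > 0, so a ≤ x. Since x ≤ d, a ≤ d. Since a = y, y ≤ d. d < h, so y < h.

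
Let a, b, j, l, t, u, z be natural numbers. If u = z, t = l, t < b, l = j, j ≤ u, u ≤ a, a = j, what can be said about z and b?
z < b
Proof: From a = j and u ≤ a, u ≤ j. Since j ≤ u, j = u. u = z, so j = z. Since t = l and l = j, t = j. t < b, so j < b. Because j = z, z < b.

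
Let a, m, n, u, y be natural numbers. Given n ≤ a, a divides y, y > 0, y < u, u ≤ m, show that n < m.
From a divides y and y > 0, a ≤ y. Since y < u, a < u. Because u ≤ m, a < m. n ≤ a, so n < m.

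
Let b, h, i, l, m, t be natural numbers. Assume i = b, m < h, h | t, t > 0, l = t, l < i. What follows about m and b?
m < b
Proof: h | t and t > 0, hence h ≤ t. Since m < h, m < t. l = t and l < i, thus t < i. Since m < t, m < i. Since i = b, m < b.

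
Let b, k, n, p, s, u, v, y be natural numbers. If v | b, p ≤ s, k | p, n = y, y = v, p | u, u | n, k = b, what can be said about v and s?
v ≤ s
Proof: From n = y and u | n, u | y. y = v, so u | v. Since p | u, p | v. k = b and k | p, therefore b | p. Since v | b, v | p. p | v, so p = v. p ≤ s, so v ≤ s.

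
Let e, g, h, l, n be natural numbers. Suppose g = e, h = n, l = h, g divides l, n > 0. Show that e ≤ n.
l = h and g divides l, hence g divides h. Since h = n, g divides n. n > 0, so g ≤ n. g = e, so e ≤ n.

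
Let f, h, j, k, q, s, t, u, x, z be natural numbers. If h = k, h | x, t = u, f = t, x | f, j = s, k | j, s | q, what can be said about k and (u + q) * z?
k | (u + q) * z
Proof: h = k and h | x, so k | x. From f = t and x | f, x | t. Since t = u, x | u. Since k | x, k | u. From j = s and k | j, k | s. Since s | q, k | q. k | u, so k | u + q. Then k | (u + q) * z.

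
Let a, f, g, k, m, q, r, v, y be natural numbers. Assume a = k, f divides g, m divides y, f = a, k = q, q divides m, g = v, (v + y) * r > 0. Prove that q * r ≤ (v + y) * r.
a = k and k = q, thus a = q. g = v and f divides g, hence f divides v. f = a, so a divides v. a = q, so q divides v. q divides m and m divides y, so q divides y. Because q divides v, q divides v + y. Then q * r divides (v + y) * r. (v + y) * r > 0, so q * r ≤ (v + y) * r.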